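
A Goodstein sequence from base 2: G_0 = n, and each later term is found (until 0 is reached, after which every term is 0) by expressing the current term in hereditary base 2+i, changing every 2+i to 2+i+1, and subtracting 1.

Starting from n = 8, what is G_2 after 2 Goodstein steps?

553

[0] 8 ≡ 2^(2 + 1) (base 2). Lift 3: 81. −1: 80.
[1] 80 ≡ 2·3^3 + 2·3^2 + 2·3 + 2 (base 3). Lift 4: 554. −1: 553.
[2] 553 ≡ 2·4^4 + 2·4^2 + 2·4 + 1 (base 4). Lift 5: 6311. −1: 6310.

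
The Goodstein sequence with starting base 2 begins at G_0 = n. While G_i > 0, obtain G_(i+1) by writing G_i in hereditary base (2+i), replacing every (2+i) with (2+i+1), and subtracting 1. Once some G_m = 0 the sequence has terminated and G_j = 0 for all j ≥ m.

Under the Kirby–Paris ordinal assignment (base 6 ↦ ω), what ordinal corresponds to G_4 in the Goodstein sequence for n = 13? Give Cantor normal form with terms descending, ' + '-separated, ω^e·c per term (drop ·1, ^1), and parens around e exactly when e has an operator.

base 2: 13 = 2^(2 + 1) + 2^2 + 1; at 3: 3^(3 + 1) + 3^3 + 1 = 109; next = 108
base 3: 108 = 3^(3 + 1) + 3^3; at 4: 4^(4 + 1) + 4^4 = 1280; next = 1279
base 4: 1279 = 4^(4 + 1) + 3·4^3 + 3·4^2 + 3·4 + 3; at 5: 5^(5 + 1) + 3·5^3 + 3·5^2 + 3·5 + 3 = 16093; next = 16092
base 5: 16092 = 5^(5 + 1) + 3·5^3 + 3·5^2 + 3·5 + 2; at 6: 6^(6 + 1) + 3·6^3 + 3·6^2 + 3·6 + 2 = 280712; next = 280711
base 6: 280711 = 6^(6 + 1) + 3·6^3 + 3·6^2 + 3·6 + 1; at 7: 7^(7 + 1) + 3·7^3 + 3·7^2 + 3·7 + 1 = 5765999; next = 5765998

ω^(ω + 1) + ω^3·3 + ω^2·3 + ω·3 + 1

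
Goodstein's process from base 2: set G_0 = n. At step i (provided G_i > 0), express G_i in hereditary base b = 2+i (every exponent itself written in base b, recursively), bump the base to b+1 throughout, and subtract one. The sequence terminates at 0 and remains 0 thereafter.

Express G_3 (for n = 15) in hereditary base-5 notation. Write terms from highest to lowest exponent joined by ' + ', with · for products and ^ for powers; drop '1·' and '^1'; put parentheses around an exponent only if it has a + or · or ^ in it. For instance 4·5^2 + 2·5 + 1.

base 2: 15 = 2^(2 + 1) + 2^2 + 2 + 1; at 3: 3^(3 + 1) + 3^3 + 3 + 1 = 112; next = 111
base 3: 111 = 3^(3 + 1) + 3^3 + 3; at 4: 4^(4 + 1) + 4^4 + 4 = 1284; next = 1283
base 4: 1283 = 4^(4 + 1) + 4^4 + 3; at 5: 5^(5 + 1) + 5^5 + 3 = 18753; next = 18752
base 5: 18752 = 5^(5 + 1) + 5^5 + 2; at 6: 6^(6 + 1) + 6^6 + 2 = 326594; next = 326593

5^(5 + 1) + 5^5 + 2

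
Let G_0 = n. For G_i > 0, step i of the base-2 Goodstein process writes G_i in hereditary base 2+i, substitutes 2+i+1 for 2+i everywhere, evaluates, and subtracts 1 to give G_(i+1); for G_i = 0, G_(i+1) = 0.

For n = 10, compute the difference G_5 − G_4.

3935819

i=0: 10 = 2^(2 + 1) + 2 (b=2); 2→3: 3^(3 + 1) + 3 = 84; 84−1 = 83
i=1: 83 = 3^(3 + 1) + 2 (b=3); 3→4: 4^(4 + 1) + 2 = 1026; 1026−1 = 1025
i=2: 1025 = 4^(4 + 1) + 1 (b=4); 4→5: 5^(5 + 1) + 1 = 15626; 15626−1 = 15625
i=3: 15625 = 5^(5 + 1) (b=5); 5→6: 6^(6 + 1) = 279936; 279936−1 = 279935
i=4: 279935 = 5·6^6 + 5·6^5 + 5·6^4 + 5·6^3 + 5·6^2 + 5·6 + 5 (b=6); 6→7: 5·7^7 + 5·7^5 + 5·7^4 + 5·7^3 + 5·7^2 + 5·7 + 5 = 4215755; 4215755−1 = 4215754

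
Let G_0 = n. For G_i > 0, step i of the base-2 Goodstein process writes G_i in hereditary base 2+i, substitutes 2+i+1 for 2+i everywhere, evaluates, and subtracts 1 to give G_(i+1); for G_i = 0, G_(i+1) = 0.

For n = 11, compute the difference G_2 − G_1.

[0] 11 ≡ 2^(2 + 1) + 2 + 1 (base 2). Lift 3: 85. −1: 84.
[1] 84 ≡ 3^(3 + 1) + 3 (base 3). Lift 4: 1028. −1: 1027.

943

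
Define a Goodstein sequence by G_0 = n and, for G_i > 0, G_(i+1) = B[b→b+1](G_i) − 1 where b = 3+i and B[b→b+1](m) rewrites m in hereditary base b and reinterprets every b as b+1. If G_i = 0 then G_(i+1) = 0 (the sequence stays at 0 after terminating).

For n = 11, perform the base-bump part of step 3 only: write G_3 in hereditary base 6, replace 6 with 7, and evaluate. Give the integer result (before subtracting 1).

40

[0] 11 ≡ 3^2 + 2 (base 3). Lift 4: 18. −1: 17.
[1] 17 ≡ 4^2 + 1 (base 4). Lift 5: 26. −1: 25.
[2] 25 ≡ 5^2 (base 5). Lift 6: 36. −1: 35.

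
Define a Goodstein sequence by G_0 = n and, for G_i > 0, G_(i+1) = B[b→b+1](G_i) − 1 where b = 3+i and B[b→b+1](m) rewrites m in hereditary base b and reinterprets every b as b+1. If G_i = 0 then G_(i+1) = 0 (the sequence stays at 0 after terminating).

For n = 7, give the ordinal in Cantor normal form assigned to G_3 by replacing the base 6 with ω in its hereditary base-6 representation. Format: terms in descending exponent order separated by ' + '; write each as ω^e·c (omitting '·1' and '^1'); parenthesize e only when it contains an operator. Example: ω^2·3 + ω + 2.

ω + 3

7 —HB3→ 2·3 + 1 —bump→ 2·4 + 1 = 9 —(−1)→ 8
8 —HB4→ 2·4 —bump→ 2·5 = 10 —(−1)→ 9
9 —HB5→ 5 + 4 —bump→ 6 + 4 = 10 —(−1)→ 9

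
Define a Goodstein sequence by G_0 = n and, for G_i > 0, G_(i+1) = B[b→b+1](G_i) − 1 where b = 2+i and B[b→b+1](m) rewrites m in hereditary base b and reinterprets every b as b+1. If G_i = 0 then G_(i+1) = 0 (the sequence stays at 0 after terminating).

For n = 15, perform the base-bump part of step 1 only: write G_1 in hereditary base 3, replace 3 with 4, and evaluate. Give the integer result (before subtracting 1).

1284

i=0: 15 = 2^(2 + 1) + 2^2 + 2 + 1 (b=2); 2→3: 3^(3 + 1) + 3^3 + 3 + 1 = 112; 112−1 = 111
i=1: 111 = 3^(3 + 1) + 3^3 + 3 (b=3); 3→4: 4^(4 + 1) + 4^4 + 4 = 1284; 1284−1 = 1283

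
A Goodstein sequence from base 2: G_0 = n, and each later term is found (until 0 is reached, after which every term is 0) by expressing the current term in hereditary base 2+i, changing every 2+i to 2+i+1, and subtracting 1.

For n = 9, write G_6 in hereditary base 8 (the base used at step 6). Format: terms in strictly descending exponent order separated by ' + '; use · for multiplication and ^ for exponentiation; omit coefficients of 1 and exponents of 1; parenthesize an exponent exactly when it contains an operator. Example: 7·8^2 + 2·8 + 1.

3·8^8 + 3·8^3 + 3·8^2 + 2·8 + 7

G_0 = 9. HB_2(9) = 2^(2 + 1) + 1. Bump = 82. G_1 = 81.
G_1 = 81. HB_3(81) = 3^(3 + 1). Bump = 1024. G_2 = 1023.
G_2 = 1023. HB_4(1023) = 3·4^4 + 3·4^3 + 3·4^2 + 3·4 + 3. Bump = 9843. G_3 = 9842.
G_3 = 9842. HB_5(9842) = 3·5^5 + 3·5^3 + 3·5^2 + 3·5 + 2. Bump = 140744. G_4 = 140743.
G_4 = 140743. HB_6(140743) = 3·6^6 + 3·6^3 + 3·6^2 + 3·6 + 1. Bump = 2471827. G_5 = 2471826.
G_5 = 2471826. HB_7(2471826) = 3·7^7 + 3·7^3 + 3·7^2 + 3·7. Bump = 50333400. G_6 = 50333399.
G_6 = 50333399. HB_8(50333399) = 3·8^8 + 3·8^3 + 3·8^2 + 2·8 + 7. Bump = 1162263922. G_7 = 1162263921.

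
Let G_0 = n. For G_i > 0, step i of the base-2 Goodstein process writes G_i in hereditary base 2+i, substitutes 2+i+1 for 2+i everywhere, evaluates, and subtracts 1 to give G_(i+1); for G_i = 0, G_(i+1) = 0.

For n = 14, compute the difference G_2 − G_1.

1171

i=0: 14 = 2^(2 + 1) + 2^2 + 2 (b=2); 2→3: 3^(3 + 1) + 3^3 + 3 = 111; 111−1 = 110
i=1: 110 = 3^(3 + 1) + 3^3 + 2 (b=3); 3→4: 4^(4 + 1) + 4^4 + 2 = 1282; 1282−1 = 1281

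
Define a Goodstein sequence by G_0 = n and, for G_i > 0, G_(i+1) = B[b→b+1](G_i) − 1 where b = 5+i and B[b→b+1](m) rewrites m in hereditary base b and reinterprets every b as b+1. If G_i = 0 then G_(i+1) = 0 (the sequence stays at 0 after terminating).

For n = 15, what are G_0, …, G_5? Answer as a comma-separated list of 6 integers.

15, 17, 18, 19, 20, 21

(0) 15|_5 = 3·5 ↦ 3·6|_6 = 18 ⇒ 17
(1) 17|_6 = 2·6 + 5 ↦ 2·7 + 5|_7 = 19 ⇒ 18
(2) 18|_7 = 2·7 + 4 ↦ 2·8 + 4|_8 = 20 ⇒ 19
(3) 19|_8 = 2·8 + 3 ↦ 2·9 + 3|_9 = 21 ⇒ 20
(4) 20|_9 = 2·9 + 2 ↦ 2·10 + 2|_10 = 22 ⇒ 21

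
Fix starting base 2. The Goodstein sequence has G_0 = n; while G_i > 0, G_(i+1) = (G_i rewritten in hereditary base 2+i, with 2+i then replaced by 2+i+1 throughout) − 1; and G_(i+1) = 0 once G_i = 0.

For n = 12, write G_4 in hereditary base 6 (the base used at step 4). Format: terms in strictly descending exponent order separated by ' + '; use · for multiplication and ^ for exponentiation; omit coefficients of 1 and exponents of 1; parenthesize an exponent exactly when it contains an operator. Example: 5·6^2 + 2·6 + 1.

G_0=12  [base 2] 2^(2 + 1) + 2^2  →[2↦3]→  3^(3 + 1) + 3^3 = 108  −1 ⇒ G_1=107
G_1=107  [base 3] 3^(3 + 1) + 2·3^2 + 2·3 + 2  →[3↦4]→  4^(4 + 1) + 2·4^2 + 2·4 + 2 = 1066  −1 ⇒ G_2=1065
G_2=1065  [base 4] 4^(4 + 1) + 2·4^2 + 2·4 + 1  →[4↦5]→  5^(5 + 1) + 2·5^2 + 2·5 + 1 = 15686  −1 ⇒ G_3=15685
G_3=15685  [base 5] 5^(5 + 1) + 2·5^2 + 2·5  →[5↦6]→  6^(6 + 1) + 2·6^2 + 2·6 = 280020  −1 ⇒ G_4=280019

6^(6 + 1) + 2·6^2 + 6 + 5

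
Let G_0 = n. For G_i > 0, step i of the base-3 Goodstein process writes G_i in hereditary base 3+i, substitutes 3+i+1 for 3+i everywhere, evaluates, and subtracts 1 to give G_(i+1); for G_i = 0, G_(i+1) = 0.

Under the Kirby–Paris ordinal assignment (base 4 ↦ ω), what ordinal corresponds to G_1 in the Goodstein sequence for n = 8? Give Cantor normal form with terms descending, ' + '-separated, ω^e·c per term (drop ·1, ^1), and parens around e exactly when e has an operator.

i=0: 8 = 2·3 + 2 (b=3); 3→4: 2·4 + 2 = 10; 10−1 = 9
i=1: 9 = 2·4 + 1 (b=4); 4→5: 2·5 + 1 = 11; 11−1 = 10

ω·2 + 1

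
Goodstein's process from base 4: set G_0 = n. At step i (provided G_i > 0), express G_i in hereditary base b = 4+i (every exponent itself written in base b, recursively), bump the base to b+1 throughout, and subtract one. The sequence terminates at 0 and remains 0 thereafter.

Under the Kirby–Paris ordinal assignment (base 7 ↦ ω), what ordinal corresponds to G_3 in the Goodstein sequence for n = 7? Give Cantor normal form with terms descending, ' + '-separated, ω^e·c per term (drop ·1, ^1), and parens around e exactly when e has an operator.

7 —HB4→ 4 + 3 —bump→ 5 + 3 = 8 —(−1)→ 7
7 —HB5→ 5 + 2 —bump→ 6 + 2 = 8 —(−1)→ 7
7 —HB6→ 6 + 1 —bump→ 7 + 1 = 8 —(−1)→ 7
7 —HB7→ 7 —bump→ 8 = 8 —(−1)→ 7

ω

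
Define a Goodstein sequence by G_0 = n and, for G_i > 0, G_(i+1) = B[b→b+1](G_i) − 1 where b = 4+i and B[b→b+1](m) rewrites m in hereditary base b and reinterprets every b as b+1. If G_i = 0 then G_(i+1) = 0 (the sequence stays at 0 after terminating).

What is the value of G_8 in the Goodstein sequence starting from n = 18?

73

(0) 18|_4 = 4^2 + 2 ↦ 5^2 + 2|_5 = 27 ⇒ 26
(1) 26|_5 = 5^2 + 1 ↦ 6^2 + 1|_6 = 37 ⇒ 36
(2) 36|_6 = 6^2 ↦ 7^2|_7 = 49 ⇒ 48
(3) 48|_7 = 6·7 + 6 ↦ 6·8 + 6|_8 = 54 ⇒ 53
(4) 53|_8 = 6·8 + 5 ↦ 6·9 + 5|_9 = 59 ⇒ 58
(5) 58|_9 = 6·9 + 4 ↦ 6·10 + 4|_10 = 64 ⇒ 63
(6) 63|_10 = 6·10 + 3 ↦ 6·11 + 3|_11 = 69 ⇒ 68
(7) 68|_11 = 6·11 + 2 ↦ 6·12 + 2|_12 = 74 ⇒ 73
(8) 73|_12 = 6·12 + 1 ↦ 6·13 + 1|_13 = 79 ⇒ 78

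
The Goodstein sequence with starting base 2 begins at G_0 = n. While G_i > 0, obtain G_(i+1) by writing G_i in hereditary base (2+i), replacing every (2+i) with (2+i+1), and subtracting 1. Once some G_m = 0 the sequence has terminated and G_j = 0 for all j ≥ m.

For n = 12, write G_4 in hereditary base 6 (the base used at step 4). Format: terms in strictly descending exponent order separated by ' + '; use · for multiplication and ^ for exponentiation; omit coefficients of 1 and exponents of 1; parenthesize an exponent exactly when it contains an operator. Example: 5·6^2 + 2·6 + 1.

6^(6 + 1) + 2·6^2 + 6 + 5

G_0=12  [base 2] 2^(2 + 1) + 2^2  →[2↦3]→  3^(3 + 1) + 3^3 = 108  −1 ⇒ G_1=107
G_1=107  [base 3] 3^(3 + 1) + 2·3^2 + 2·3 + 2  →[3↦4]→  4^(4 + 1) + 2·4^2 + 2·4 + 2 = 1066  −1 ⇒ G_2=1065
G_2=1065  [base 4] 4^(4 + 1) + 2·4^2 + 2·4 + 1  →[4↦5]→  5^(5 + 1) + 2·5^2 + 2·5 + 1 = 15686  −1 ⇒ G_3=15685
G_3=15685  [base 5] 5^(5 + 1) + 2·5^2 + 2·5  →[5↦6]→  6^(6 + 1) + 2·6^2 + 2·6 = 280020  −1 ⇒ G_4=280019
G_4=280019  [base 6] 6^(6 + 1) + 2·6^2 + 6 + 5  →[6↦7]→  7^(7 + 1) + 2·7^2 + 7 + 5 = 5764911  −1 ⇒ G_5=5764910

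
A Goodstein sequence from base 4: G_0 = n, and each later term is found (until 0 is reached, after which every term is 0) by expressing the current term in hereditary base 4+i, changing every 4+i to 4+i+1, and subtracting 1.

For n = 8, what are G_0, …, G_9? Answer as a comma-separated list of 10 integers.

[0] 8 ≡ 2·4 (base 4). Lift 5: 10. −1: 9.
[1] 9 ≡ 5 + 4 (base 5). Lift 6: 10. −1: 9.
[2] 9 ≡ 6 + 3 (base 6). Lift 7: 10. −1: 9.
[3] 9 ≡ 7 + 2 (base 7). Lift 8: 10. −1: 9.
[4] 9 ≡ 8 + 1 (base 8). Lift 9: 10. −1: 9.
[5] 9 ≡ 9 (base 9). Lift 10: 10. −1: 9.
[6] 9 ≡ 9 (base 10). Lift 11: 9. −1: 8.
[7] 8 ≡ 8 (base 11). Lift 12: 8. −1: 7.
[8] 7 ≡ 7 (base 12). Lift 13: 7. −1: 6.

8, 9, 9, 9, 9, 9, 9, 8, 7, 6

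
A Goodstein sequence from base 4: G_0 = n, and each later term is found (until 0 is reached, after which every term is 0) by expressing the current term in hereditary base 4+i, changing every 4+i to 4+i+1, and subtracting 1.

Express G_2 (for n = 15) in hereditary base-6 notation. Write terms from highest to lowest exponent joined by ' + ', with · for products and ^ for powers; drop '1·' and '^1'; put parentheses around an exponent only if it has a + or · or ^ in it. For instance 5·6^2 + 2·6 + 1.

i=0: 15 = 3·4 + 3 (b=4); 4→5: 3·5 + 3 = 18; 18−1 = 17
i=1: 17 = 3·5 + 2 (b=5); 5→6: 3·6 + 2 = 20; 20−1 = 19
i=2: 19 = 3·6 + 1 (b=6); 6→7: 3·7 + 1 = 22; 22−1 = 21

3·6 + 1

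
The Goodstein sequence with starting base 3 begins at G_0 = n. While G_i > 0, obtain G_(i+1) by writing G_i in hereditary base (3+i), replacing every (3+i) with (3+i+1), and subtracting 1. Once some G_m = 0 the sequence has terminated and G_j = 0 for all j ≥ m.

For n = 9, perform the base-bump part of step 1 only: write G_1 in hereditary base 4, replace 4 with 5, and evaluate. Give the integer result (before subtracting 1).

step 0: 9 = 3^2; sub 4 for 3: 4^2; = 16; G_1 = 16−1 = 15
step 1: 15 = 3·4 + 3; sub 5 for 4: 3·5 + 3; = 18; G_2 = 18−1 = 17

18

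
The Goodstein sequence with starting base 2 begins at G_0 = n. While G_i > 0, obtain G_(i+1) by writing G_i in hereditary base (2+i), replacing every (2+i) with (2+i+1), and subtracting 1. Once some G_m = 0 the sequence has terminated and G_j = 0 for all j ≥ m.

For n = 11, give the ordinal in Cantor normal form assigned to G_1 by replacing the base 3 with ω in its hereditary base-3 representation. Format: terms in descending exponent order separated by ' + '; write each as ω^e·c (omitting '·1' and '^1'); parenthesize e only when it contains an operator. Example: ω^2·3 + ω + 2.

ω^(ω + 1) + ω

step 0: 11 = 2^(2 + 1) + 2 + 1; sub 3 for 2: 3^(3 + 1) + 3 + 1; = 85; G_1 = 85−1 = 84
step 1: 84 = 3^(3 + 1) + 3; sub 4 for 3: 4^(4 + 1) + 4; = 1028; G_2 = 1028−1 = 1027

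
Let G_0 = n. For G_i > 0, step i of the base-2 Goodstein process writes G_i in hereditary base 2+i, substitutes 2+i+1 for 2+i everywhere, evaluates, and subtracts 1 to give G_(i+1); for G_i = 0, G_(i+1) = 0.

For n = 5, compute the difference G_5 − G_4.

422

5 —HB2→ 2^2 + 1 —bump→ 3^3 + 1 = 28 —(−1)→ 27
27 —HB3→ 3^3 —bump→ 4^4 = 256 —(−1)→ 255
255 —HB4→ 3·4^3 + 3·4^2 + 3·4 + 3 —bump→ 3·5^3 + 3·5^2 + 3·5 + 3 = 468 —(−1)→ 467
467 —HB5→ 3·5^3 + 3·5^2 + 3·5 + 2 —bump→ 3·6^3 + 3·6^2 + 3·6 + 2 = 776 —(−1)→ 775
775 —HB6→ 3·6^3 + 3·6^2 + 3·6 + 1 —bump→ 3·7^3 + 3·7^2 + 3·7 + 1 = 1198 —(−1)→ 1197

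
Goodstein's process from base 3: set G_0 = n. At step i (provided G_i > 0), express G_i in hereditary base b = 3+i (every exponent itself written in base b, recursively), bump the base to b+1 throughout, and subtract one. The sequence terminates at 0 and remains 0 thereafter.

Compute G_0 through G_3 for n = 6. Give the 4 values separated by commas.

6, 7, 7, 7

6 —HB3→ 2·3 —bump→ 2·4 = 8 —(−1)→ 7
7 —HB4→ 4 + 3 —bump→ 5 + 3 = 8 —(−1)→ 7
7 —HB5→ 5 + 2 —bump→ 6 + 2 = 8 —(−1)→ 7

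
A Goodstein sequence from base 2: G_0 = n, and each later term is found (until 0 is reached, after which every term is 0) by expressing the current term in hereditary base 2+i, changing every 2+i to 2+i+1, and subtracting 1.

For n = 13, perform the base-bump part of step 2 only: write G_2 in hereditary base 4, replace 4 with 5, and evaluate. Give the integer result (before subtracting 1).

i=0: 13 = 2^(2 + 1) + 2^2 + 1 (b=2); 2→3: 3^(3 + 1) + 3^3 + 1 = 109; 109−1 = 108
i=1: 108 = 3^(3 + 1) + 3^3 (b=3); 3→4: 4^(4 + 1) + 4^4 = 1280; 1280−1 = 1279

16093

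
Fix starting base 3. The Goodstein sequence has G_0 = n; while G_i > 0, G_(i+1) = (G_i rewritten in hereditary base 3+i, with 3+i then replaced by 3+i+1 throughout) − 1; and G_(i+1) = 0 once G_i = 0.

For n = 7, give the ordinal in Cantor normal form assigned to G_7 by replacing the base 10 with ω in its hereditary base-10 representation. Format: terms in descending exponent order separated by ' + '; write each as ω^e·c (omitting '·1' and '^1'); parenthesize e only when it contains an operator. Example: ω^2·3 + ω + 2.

7 —HB3→ 2·3 + 1 —bump→ 2·4 + 1 = 9 —(−1)→ 8
8 —HB4→ 2·4 —bump→ 2·5 = 10 —(−1)→ 9
9 —HB5→ 5 + 4 —bump→ 6 + 4 = 10 —(−1)→ 9
9 —HB6→ 6 + 3 —bump→ 7 + 3 = 10 —(−1)→ 9
9 —HB7→ 7 + 2 —bump→ 8 + 2 = 10 —(−1)→ 9
9 —HB8→ 8 + 1 —bump→ 9 + 1 = 10 —(−1)→ 9
9 —HB9→ 9 —bump→ 10 = 10 —(−1)→ 9

9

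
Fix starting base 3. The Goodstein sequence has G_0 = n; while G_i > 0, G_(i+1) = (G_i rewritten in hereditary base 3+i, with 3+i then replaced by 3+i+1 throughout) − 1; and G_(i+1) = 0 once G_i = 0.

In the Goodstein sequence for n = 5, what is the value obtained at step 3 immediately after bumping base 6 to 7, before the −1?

G_0 = 5. HB_3(5) = 3 + 2. Bump = 6. G_1 = 5.
G_1 = 5. HB_4(5) = 4 + 1. Bump = 6. G_2 = 5.
G_2 = 5. HB_5(5) = 5. Bump = 6. G_3 = 5.
G_3 = 5. HB_6(5) = 5. Bump = 5. G_4 = 4.

5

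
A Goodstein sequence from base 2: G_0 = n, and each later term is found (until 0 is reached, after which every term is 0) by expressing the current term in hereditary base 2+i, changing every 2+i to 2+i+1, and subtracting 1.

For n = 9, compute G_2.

1023

step 0: 9 = 2^(2 + 1) + 1; sub 3 for 2: 3^(3 + 1) + 1; = 82; G_1 = 82−1 = 81
step 1: 81 = 3^(3 + 1); sub 4 for 3: 4^(4 + 1); = 1024; G_2 = 1024−1 = 1023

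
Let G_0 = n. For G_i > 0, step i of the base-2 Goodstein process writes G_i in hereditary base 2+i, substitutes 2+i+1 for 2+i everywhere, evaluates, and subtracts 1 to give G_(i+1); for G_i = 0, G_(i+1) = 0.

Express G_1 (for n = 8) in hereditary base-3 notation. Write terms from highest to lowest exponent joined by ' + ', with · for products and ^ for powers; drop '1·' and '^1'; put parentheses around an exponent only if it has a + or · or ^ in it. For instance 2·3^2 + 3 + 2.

2·3^3 + 2·3^2 + 2·3 + 2

8 —HB2→ 2^(2 + 1) —bump→ 3^(3 + 1) = 81 —(−1)→ 80
80 —HB3→ 2·3^3 + 2·3^2 + 2·3 + 2 —bump→ 2·4^4 + 2·4^2 + 2·4 + 2 = 554 —(−1)→ 553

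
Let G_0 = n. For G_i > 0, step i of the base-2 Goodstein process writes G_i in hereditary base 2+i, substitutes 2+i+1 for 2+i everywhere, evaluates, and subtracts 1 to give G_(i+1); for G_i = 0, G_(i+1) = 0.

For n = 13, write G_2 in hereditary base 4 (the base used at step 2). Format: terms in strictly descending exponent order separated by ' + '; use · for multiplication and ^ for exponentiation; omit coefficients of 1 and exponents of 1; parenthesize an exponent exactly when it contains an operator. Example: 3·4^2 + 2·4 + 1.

step 0: 13 = 2^(2 + 1) + 2^2 + 1; sub 3 for 2: 3^(3 + 1) + 3^3 + 1; = 109; G_1 = 109−1 = 108
step 1: 108 = 3^(3 + 1) + 3^3; sub 4 for 3: 4^(4 + 1) + 4^4; = 1280; G_2 = 1280−1 = 1279
step 2: 1279 = 4^(4 + 1) + 3·4^3 + 3·4^2 + 3·4 + 3; sub 5 for 4: 5^(5 + 1) + 3·5^3 + 3·5^2 + 3·5 + 3; = 16093; G_3 = 16093−1 = 16092

4^(4 + 1) + 3·4^3 + 3·4^2 + 3·4 + 3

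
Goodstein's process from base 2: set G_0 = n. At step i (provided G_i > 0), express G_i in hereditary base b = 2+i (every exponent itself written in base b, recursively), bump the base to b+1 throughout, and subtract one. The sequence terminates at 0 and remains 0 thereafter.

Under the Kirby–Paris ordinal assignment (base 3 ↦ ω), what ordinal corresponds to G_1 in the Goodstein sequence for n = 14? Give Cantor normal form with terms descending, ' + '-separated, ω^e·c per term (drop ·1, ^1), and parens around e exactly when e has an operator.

G_0 = 14. HB_2(14) = 2^(2 + 1) + 2^2 + 2. Bump = 111. G_1 = 110.
G_1 = 110. HB_3(110) = 3^(3 + 1) + 3^3 + 2. Bump = 1282. G_2 = 1281.

ω^(ω + 1) + ω^ω + 2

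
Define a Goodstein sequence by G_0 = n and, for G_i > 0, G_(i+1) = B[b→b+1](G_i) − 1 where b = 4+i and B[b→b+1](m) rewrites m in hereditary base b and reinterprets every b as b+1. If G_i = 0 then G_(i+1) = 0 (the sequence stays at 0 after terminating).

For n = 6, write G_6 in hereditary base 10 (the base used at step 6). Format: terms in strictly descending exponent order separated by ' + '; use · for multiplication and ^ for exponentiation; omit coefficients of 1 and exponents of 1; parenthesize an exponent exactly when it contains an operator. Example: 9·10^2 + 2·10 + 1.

3

G_0=6  [base 4] 4 + 2  →[4↦5]→  5 + 2 = 7  −1 ⇒ G_1=6
G_1=6  [base 5] 5 + 1  →[5↦6]→  6 + 1 = 7  −1 ⇒ G_2=6
G_2=6  [base 6] 6  →[6↦7]→  7 = 7  −1 ⇒ G_3=6
G_3=6  [base 7] 6  →[7↦8]→  6 = 6  −1 ⇒ G_4=5
G_4=5  [base 8] 5  →[8↦9]→  5 = 5  −1 ⇒ G_5=4
G_5=4  [base 9] 4  →[9↦10]→  4 = 4  −1 ⇒ G_6=3
G_6=3  [base 10] 3  →[10↦11]→  3 = 3  −1 ⇒ G_7=2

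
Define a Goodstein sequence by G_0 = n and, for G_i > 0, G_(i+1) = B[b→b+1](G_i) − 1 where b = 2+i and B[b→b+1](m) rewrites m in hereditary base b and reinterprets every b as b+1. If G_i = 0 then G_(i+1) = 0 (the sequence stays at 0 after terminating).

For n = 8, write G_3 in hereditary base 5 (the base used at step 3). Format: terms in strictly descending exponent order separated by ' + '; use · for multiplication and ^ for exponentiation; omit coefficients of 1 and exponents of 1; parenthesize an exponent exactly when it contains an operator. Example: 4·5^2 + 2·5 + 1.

2·5^5 + 2·5^2 + 2·5

8 —HB2→ 2^(2 + 1) —bump→ 3^(3 + 1) = 81 —(−1)→ 80
80 —HB3→ 2·3^3 + 2·3^2 + 2·3 + 2 —bump→ 2·4^4 + 2·4^2 + 2·4 + 2 = 554 —(−1)→ 553
553 —HB4→ 2·4^4 + 2·4^2 + 2·4 + 1 —bump→ 2·5^5 + 2·5^2 + 2·5 + 1 = 6311 —(−1)→ 6310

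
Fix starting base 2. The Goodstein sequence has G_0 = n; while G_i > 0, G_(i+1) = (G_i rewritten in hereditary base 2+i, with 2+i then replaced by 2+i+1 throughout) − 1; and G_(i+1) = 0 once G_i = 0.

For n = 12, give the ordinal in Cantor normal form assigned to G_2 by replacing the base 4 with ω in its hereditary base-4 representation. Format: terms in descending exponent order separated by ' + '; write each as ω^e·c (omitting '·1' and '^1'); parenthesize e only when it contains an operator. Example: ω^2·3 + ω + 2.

ω^(ω + 1) + ω^2·2 + ω·2 + 1

i=0: 12 = 2^(2 + 1) + 2^2 (b=2); 2→3: 3^(3 + 1) + 3^3 = 108; 108−1 = 107
i=1: 107 = 3^(3 + 1) + 2·3^2 + 2·3 + 2 (b=3); 3→4: 4^(4 + 1) + 2·4^2 + 2·4 + 2 = 1066; 1066−1 = 1065
i=2: 1065 = 4^(4 + 1) + 2·4^2 + 2·4 + 1 (b=4); 4→5: 5^(5 + 1) + 2·5^2 + 2·5 + 1 = 15686; 15686−1 = 15685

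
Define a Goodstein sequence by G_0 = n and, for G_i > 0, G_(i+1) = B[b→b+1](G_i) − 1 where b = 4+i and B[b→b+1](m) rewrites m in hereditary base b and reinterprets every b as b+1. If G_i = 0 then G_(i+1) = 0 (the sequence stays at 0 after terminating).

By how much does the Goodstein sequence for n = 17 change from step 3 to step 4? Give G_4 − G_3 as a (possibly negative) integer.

4

[0] 17 ≡ 4^2 + 1 (base 4). Lift 5: 26. −1: 25.
[1] 25 ≡ 5^2 (base 5). Lift 6: 36. −1: 35.
[2] 35 ≡ 5·6 + 5 (base 6). Lift 7: 40. −1: 39.
[3] 39 ≡ 5·7 + 4 (base 7). Lift 8: 44. −1: 43.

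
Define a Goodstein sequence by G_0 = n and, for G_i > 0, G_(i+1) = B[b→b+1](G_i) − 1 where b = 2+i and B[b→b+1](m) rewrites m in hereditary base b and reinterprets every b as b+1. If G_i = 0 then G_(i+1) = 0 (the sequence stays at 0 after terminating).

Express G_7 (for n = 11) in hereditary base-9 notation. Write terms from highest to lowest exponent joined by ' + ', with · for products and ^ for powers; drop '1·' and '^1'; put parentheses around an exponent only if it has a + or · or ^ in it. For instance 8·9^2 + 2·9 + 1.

7·9^9 + 7·9^7 + 7·9^6 + 7·9^5 + 7·9^4 + 7·9^3 + 7·9^2 + 7·9 + 6

(0) 11|_2 = 2^(2 + 1) + 2 + 1 ↦ 3^(3 + 1) + 3 + 1|_3 = 85 ⇒ 84
(1) 84|_3 = 3^(3 + 1) + 3 ↦ 4^(4 + 1) + 4|_4 = 1028 ⇒ 1027
(2) 1027|_4 = 4^(4 + 1) + 3 ↦ 5^(5 + 1) + 3|_5 = 15628 ⇒ 15627
(3) 15627|_5 = 5^(5 + 1) + 2 ↦ 6^(6 + 1) + 2|_6 = 279938 ⇒ 279937
(4) 279937|_6 = 6^(6 + 1) + 1 ↦ 7^(7 + 1) + 1|_7 = 5764802 ⇒ 5764801
(5) 5764801|_7 = 7^(7 + 1) ↦ 8^(8 + 1)|_8 = 134217728 ⇒ 134217727
(6) 134217727|_8 = 7·8^8 + 7·8^7 + 7·8^6 + 7·8^5 + 7·8^4 + 7·8^3 + 7·8^2 + 7·8 + 7 ↦ 7·9^9 + 7·9^7 + 7·9^6 + 7·9^5 + 7·9^4 + 7·9^3 + 7·9^2 + 7·9 + 7|_9 = 2749609303 ⇒ 2749609302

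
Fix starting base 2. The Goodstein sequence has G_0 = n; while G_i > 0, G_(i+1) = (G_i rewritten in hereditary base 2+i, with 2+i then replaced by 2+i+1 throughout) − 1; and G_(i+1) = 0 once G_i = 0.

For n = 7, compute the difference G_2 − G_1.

229

i=0: 7 = 2^2 + 2 + 1 (b=2); 2→3: 3^3 + 3 + 1 = 31; 31−1 = 30
i=1: 30 = 3^3 + 3 (b=3); 3→4: 4^4 + 4 = 260; 260−1 = 259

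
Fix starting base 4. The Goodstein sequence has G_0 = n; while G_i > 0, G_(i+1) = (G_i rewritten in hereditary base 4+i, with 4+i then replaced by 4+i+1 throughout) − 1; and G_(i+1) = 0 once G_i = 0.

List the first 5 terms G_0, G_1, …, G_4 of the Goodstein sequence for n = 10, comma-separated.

10, 11, 12, 13, 13

base 4: 10 = 2·4 + 2; at 5: 2·5 + 2 = 12; next = 11
base 5: 11 = 2·5 + 1; at 6: 2·6 + 1 = 13; next = 12
base 6: 12 = 2·6; at 7: 2·7 = 14; next = 13
base 7: 13 = 7 + 6; at 8: 8 + 6 = 14; next = 13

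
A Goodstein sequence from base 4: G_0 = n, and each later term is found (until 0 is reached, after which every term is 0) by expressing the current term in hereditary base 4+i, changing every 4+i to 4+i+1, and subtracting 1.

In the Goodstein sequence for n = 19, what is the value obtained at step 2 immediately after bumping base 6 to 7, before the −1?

19 —HB4→ 4^2 + 3 —bump→ 5^2 + 3 = 28 —(−1)→ 27
27 —HB5→ 5^2 + 2 —bump→ 6^2 + 2 = 38 —(−1)→ 37
37 —HB6→ 6^2 + 1 —bump→ 7^2 + 1 = 50 —(−1)→ 49

50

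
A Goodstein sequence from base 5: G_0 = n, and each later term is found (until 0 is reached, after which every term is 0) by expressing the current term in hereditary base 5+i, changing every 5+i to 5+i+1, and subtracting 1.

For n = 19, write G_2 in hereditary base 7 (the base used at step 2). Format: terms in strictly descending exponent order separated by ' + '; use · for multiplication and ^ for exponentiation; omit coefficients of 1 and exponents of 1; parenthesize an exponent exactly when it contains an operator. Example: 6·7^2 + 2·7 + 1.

19 —HB5→ 3·5 + 4 —bump→ 3·6 + 4 = 22 —(−1)→ 21
21 —HB6→ 3·6 + 3 —bump→ 3·7 + 3 = 24 —(−1)→ 23

3·7 + 2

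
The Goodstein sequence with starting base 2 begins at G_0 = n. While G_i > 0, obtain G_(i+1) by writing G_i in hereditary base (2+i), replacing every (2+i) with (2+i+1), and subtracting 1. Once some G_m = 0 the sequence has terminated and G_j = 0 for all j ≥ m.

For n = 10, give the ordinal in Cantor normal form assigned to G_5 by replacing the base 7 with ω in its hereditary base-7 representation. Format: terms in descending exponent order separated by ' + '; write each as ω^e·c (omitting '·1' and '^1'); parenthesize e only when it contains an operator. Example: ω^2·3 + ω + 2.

ω^ω·5 + ω^5·5 + ω^4·5 + ω^3·5 + ω^2·5 + ω·5 + 4

10 —HB2→ 2^(2 + 1) + 2 —bump→ 3^(3 + 1) + 3 = 84 —(−1)→ 83
83 —HB3→ 3^(3 + 1) + 2 —bump→ 4^(4 + 1) + 2 = 1026 —(−1)→ 1025
1025 —HB4→ 4^(4 + 1) + 1 —bump→ 5^(5 + 1) + 1 = 15626 —(−1)→ 15625
15625 —HB5→ 5^(5 + 1) —bump→ 6^(6 + 1) = 279936 —(−1)→ 279935
279935 —HB6→ 5·6^6 + 5·6^5 + 5·6^4 + 5·6^3 + 5·6^2 + 5·6 + 5 —bump→ 5·7^7 + 5·7^5 + 5·7^4 + 5·7^3 + 5·7^2 + 5·7 + 5 = 4215755 —(−1)→ 4215754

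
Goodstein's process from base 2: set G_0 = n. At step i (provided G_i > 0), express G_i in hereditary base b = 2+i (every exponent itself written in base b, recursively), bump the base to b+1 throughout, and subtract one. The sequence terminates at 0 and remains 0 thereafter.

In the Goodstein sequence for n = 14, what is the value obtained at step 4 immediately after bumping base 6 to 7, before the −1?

5862841

G_0 = 14. HB_2(14) = 2^(2 + 1) + 2^2 + 2. Bump = 111. G_1 = 110.
G_1 = 110. HB_3(110) = 3^(3 + 1) + 3^3 + 2. Bump = 1282. G_2 = 1281.
G_2 = 1281. HB_4(1281) = 4^(4 + 1) + 4^4 + 1. Bump = 18751. G_3 = 18750.
G_3 = 18750. HB_5(18750) = 5^(5 + 1) + 5^5. Bump = 326592. G_4 = 326591.
G_4 = 326591. HB_6(326591) = 6^(6 + 1) + 5·6^5 + 5·6^4 + 5·6^3 + 5·6^2 + 5·6 + 5. Bump = 5862841. G_5 = 5862840.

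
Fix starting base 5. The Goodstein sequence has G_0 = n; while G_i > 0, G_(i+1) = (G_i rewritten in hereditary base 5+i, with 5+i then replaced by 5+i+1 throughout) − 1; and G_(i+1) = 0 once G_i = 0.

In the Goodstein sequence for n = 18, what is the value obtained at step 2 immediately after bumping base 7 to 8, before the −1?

25

(0) 18|_5 = 3·5 + 3 ↦ 3·6 + 3|_6 = 21 ⇒ 20
(1) 20|_6 = 3·6 + 2 ↦ 3·7 + 2|_7 = 23 ⇒ 22
(2) 22|_7 = 3·7 + 1 ↦ 3·8 + 1|_8 = 25 ⇒ 24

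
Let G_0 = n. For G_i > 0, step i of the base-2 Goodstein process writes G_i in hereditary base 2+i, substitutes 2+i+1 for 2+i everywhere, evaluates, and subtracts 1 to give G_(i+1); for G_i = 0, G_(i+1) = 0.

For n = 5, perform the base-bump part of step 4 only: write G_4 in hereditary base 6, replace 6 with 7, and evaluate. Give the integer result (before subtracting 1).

1198

i=0: 5 = 2^2 + 1 (b=2); 2→3: 3^3 + 1 = 28; 28−1 = 27
i=1: 27 = 3^3 (b=3); 3→4: 4^4 = 256; 256−1 = 255
i=2: 255 = 3·4^3 + 3·4^2 + 3·4 + 3 (b=4); 4→5: 3·5^3 + 3·5^2 + 3·5 + 3 = 468; 468−1 = 467
i=3: 467 = 3·5^3 + 3·5^2 + 3·5 + 2 (b=5); 5→6: 3·6^3 + 3·6^2 + 3·6 + 2 = 776; 776−1 = 775
i=4: 775 = 3·6^3 + 3·6^2 + 3·6 + 1 (b=6); 6→7: 3·7^3 + 3·7^2 + 3·7 + 1 = 1198; 1198−1 = 1197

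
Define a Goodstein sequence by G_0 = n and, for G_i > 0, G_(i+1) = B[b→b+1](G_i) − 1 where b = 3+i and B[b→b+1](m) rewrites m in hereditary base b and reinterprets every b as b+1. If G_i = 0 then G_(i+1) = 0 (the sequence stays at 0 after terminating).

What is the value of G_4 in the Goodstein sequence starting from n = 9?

21

[0] 9 ≡ 3^2 (base 3). Lift 4: 16. −1: 15.
[1] 15 ≡ 3·4 + 3 (base 4). Lift 5: 18. −1: 17.
[2] 17 ≡ 3·5 + 2 (base 5). Lift 6: 20. −1: 19.
[3] 19 ≡ 3·6 + 1 (base 6). Lift 7: 22. −1: 21.
[4] 21 ≡ 3·7 (base 7). Lift 8: 24. −1: 23.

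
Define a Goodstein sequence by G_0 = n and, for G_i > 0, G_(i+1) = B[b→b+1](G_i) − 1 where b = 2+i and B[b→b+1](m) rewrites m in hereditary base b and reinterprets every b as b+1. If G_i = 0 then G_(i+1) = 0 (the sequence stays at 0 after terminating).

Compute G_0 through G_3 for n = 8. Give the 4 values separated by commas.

(0) 8|_2 = 2^(2 + 1) ↦ 3^(3 + 1)|_3 = 81 ⇒ 80
(1) 80|_3 = 2·3^3 + 2·3^2 + 2·3 + 2 ↦ 2·4^4 + 2·4^2 + 2·4 + 2|_4 = 554 ⇒ 553
(2) 553|_4 = 2·4^4 + 2·4^2 + 2·4 + 1 ↦ 2·5^5 + 2·5^2 + 2·5 + 1|_5 = 6311 ⇒ 6310

8, 80, 553, 6310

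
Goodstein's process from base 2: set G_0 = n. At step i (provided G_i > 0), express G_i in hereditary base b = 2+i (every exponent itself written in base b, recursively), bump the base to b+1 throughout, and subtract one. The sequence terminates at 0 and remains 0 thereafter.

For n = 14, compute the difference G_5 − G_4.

5536249

14 —HB2→ 2^(2 + 1) + 2^2 + 2 —bump→ 3^(3 + 1) + 3^3 + 3 = 111 —(−1)→ 110
110 —HB3→ 3^(3 + 1) + 3^3 + 2 —bump→ 4^(4 + 1) + 4^4 + 2 = 1282 —(−1)→ 1281
1281 —HB4→ 4^(4 + 1) + 4^4 + 1 —bump→ 5^(5 + 1) + 5^5 + 1 = 18751 —(−1)→ 18750
18750 —HB5→ 5^(5 + 1) + 5^5 —bump→ 6^(6 + 1) + 6^6 = 326592 —(−1)→ 326591
326591 —HB6→ 6^(6 + 1) + 5·6^5 + 5·6^4 + 5·6^3 + 5·6^2 + 5·6 + 5 —bump→ 7^(7 + 1) + 5·7^5 + 5·7^4 + 5·7^3 + 5·7^2 + 5·7 + 5 = 5862841 —(−1)→ 5862840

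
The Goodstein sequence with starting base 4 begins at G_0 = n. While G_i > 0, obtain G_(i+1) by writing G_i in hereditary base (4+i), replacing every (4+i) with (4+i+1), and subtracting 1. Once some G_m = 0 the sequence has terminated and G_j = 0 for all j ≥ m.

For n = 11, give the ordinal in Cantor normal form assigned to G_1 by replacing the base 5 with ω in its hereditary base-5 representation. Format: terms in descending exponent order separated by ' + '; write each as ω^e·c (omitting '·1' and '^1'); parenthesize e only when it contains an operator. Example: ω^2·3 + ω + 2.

[0] 11 ≡ 2·4 + 3 (base 4). Lift 5: 13. −1: 12.
[1] 12 ≡ 2·5 + 2 (base 5). Lift 6: 14. −1: 13.

ω·2 + 2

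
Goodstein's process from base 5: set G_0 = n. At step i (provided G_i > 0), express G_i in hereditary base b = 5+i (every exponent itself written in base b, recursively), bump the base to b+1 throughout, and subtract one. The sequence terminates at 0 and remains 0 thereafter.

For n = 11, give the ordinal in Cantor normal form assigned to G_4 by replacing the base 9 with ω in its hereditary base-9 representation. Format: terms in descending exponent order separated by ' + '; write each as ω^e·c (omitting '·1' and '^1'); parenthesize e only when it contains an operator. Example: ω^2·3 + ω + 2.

ω + 4

i=0: 11 = 2·5 + 1 (b=5); 5→6: 2·6 + 1 = 13; 13−1 = 12
i=1: 12 = 2·6 (b=6); 6→7: 2·7 = 14; 14−1 = 13
i=2: 13 = 7 + 6 (b=7); 7→8: 8 + 6 = 14; 14−1 = 13
i=3: 13 = 8 + 5 (b=8); 8→9: 9 + 5 = 14; 14−1 = 13
i=4: 13 = 9 + 4 (b=9); 9→10: 10 + 4 = 14; 14−1 = 13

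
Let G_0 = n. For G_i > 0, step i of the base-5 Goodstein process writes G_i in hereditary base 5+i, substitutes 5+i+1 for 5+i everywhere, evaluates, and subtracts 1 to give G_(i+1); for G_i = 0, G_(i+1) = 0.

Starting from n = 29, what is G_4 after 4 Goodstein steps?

29 —HB5→ 5^2 + 4 —bump→ 6^2 + 4 = 40 —(−1)→ 39
39 —HB6→ 6^2 + 3 —bump→ 7^2 + 3 = 52 —(−1)→ 51
51 —HB7→ 7^2 + 2 —bump→ 8^2 + 2 = 66 —(−1)→ 65
65 —HB8→ 8^2 + 1 —bump→ 9^2 + 1 = 82 —(−1)→ 81
81 —HB9→ 9^2 —bump→ 10^2 = 100 —(−1)→ 99

81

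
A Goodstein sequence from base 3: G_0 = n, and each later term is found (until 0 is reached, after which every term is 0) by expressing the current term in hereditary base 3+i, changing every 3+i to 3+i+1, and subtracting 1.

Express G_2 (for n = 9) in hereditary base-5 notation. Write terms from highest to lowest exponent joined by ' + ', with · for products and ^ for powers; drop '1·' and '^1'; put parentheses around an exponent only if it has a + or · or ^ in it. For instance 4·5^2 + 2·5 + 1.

3·5 + 2

step 0: 9 = 3^2; sub 4 for 3: 4^2; = 16; G_1 = 16−1 = 15
step 1: 15 = 3·4 + 3; sub 5 for 4: 3·5 + 3; = 18; G_2 = 18−1 = 17
step 2: 17 = 3·5 + 2; sub 6 for 5: 3·6 + 2; = 20; G_3 = 20−1 = 19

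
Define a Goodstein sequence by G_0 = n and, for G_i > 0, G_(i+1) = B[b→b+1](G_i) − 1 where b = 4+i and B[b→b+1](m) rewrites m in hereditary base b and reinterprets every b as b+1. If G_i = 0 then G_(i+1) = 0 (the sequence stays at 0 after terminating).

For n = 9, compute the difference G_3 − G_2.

0

(0) 9|_4 = 2·4 + 1 ↦ 2·5 + 1|_5 = 11 ⇒ 10
(1) 10|_5 = 2·5 ↦ 2·6|_6 = 12 ⇒ 11
(2) 11|_6 = 6 + 5 ↦ 7 + 5|_7 = 12 ⇒ 11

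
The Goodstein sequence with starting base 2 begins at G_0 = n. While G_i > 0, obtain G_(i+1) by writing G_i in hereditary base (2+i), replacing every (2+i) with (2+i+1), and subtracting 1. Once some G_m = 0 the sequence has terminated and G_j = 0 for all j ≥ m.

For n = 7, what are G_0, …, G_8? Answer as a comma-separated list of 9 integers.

7, 30, 259, 3127, 46657, 823543, 16777215, 37665879, 77777775

step 0: 7 = 2^2 + 2 + 1; sub 3 for 2: 3^3 + 3 + 1; = 31; G_1 = 31−1 = 30
step 1: 30 = 3^3 + 3; sub 4 for 3: 4^4 + 4; = 260; G_2 = 260−1 = 259
step 2: 259 = 4^4 + 3; sub 5 for 4: 5^5 + 3; = 3128; G_3 = 3128−1 = 3127
step 3: 3127 = 5^5 + 2; sub 6 for 5: 6^6 + 2; = 46658; G_4 = 46658−1 = 46657
step 4: 46657 = 6^6 + 1; sub 7 for 6: 7^7 + 1; = 823544; G_5 = 823544−1 = 823543
step 5: 823543 = 7^7; sub 8 for 7: 8^8; = 16777216; G_6 = 16777216−1 = 16777215
step 6: 16777215 = 7·8^7 + 7·8^6 + 7·8^5 + 7·8^4 + 7·8^3 + 7·8^2 + 7·8 + 7; sub 9 for 8: 7·9^7 + 7·9^6 + 7·9^5 + 7·9^4 + 7·9^3 + 7·9^2 + 7·9 + 7; = 37665880; G_7 = 37665880−1 = 37665879
step 7: 37665879 = 7·9^7 + 7·9^6 + 7·9^5 + 7·9^4 + 7·9^3 + 7·9^2 + 7·9 + 6; sub 10 for 9: 7·10^7 + 7·10^6 + 7·10^5 + 7·10^4 + 7·10^3 + 7·10^2 + 7·10 + 6; = 77777776; G_8 = 77777776−1 = 77777775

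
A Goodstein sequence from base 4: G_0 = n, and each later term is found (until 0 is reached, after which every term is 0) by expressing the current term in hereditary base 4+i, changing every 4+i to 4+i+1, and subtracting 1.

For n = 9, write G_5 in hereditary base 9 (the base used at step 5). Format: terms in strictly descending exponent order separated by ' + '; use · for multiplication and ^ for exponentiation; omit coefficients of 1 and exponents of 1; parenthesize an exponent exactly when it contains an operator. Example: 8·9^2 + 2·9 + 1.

(0) 9|_4 = 2·4 + 1 ↦ 2·5 + 1|_5 = 11 ⇒ 10
(1) 10|_5 = 2·5 ↦ 2·6|_6 = 12 ⇒ 11
(2) 11|_6 = 6 + 5 ↦ 7 + 5|_7 = 12 ⇒ 11
(3) 11|_7 = 7 + 4 ↦ 8 + 4|_8 = 12 ⇒ 11
(4) 11|_8 = 8 + 3 ↦ 9 + 3|_9 = 12 ⇒ 11
(5) 11|_9 = 9 + 2 ↦ 10 + 2|_10 = 12 ⇒ 11

9 + 2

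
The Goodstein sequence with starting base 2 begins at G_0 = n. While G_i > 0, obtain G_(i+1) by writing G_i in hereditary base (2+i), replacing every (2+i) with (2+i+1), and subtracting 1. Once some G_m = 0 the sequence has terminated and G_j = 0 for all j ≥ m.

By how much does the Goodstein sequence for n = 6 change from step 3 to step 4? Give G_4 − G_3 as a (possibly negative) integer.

43530

(0) 6|_2 = 2^2 + 2 ↦ 3^3 + 3|_3 = 30 ⇒ 29
(1) 29|_3 = 3^3 + 2 ↦ 4^4 + 2|_4 = 258 ⇒ 257
(2) 257|_4 = 4^4 + 1 ↦ 5^5 + 1|_5 = 3126 ⇒ 3125
(3) 3125|_5 = 5^5 ↦ 6^6|_6 = 46656 ⇒ 46655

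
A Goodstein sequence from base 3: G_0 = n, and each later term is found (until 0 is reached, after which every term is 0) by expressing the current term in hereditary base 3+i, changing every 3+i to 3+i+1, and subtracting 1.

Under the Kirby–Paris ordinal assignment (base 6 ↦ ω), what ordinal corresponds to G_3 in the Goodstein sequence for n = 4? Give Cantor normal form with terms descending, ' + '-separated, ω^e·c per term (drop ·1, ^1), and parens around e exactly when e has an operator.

G_0 = 4. HB_3(4) = 3 + 1. Bump = 5. G_1 = 4.
G_1 = 4. HB_4(4) = 4. Bump = 5. G_2 = 4.
G_2 = 4. HB_5(4) = 4. Bump = 4. G_3 = 3.
G_3 = 3. HB_6(3) = 3. Bump = 3. G_4 = 2.

3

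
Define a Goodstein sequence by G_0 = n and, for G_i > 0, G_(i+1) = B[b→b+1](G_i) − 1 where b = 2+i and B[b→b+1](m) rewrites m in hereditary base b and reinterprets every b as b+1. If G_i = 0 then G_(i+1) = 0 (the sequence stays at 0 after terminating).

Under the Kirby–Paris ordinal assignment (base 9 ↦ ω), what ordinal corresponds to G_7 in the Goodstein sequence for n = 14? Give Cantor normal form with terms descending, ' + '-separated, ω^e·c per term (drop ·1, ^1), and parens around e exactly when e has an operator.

ω^(ω + 1) + ω^5·5 + ω^4·5 + ω^3·5 + ω^2·5 + ω·5 + 2

[0] 14 ≡ 2^(2 + 1) + 2^2 + 2 (base 2). Lift 3: 111. −1: 110.
[1] 110 ≡ 3^(3 + 1) + 3^3 + 2 (base 3). Lift 4: 1282. −1: 1281.
[2] 1281 ≡ 4^(4 + 1) + 4^4 + 1 (base 4). Lift 5: 18751. −1: 18750.
[3] 18750 ≡ 5^(5 + 1) + 5^5 (base 5). Lift 6: 326592. −1: 326591.
[4] 326591 ≡ 6^(6 + 1) + 5·6^5 + 5·6^4 + 5·6^3 + 5·6^2 + 5·6 + 5 (base 6). Lift 7: 5862841. −1: 5862840.
[5] 5862840 ≡ 7^(7 + 1) + 5·7^5 + 5·7^4 + 5·7^3 + 5·7^2 + 5·7 + 4 (base 7). Lift 8: 134404972. −1: 134404971.
[6] 134404971 ≡ 8^(8 + 1) + 5·8^5 + 5·8^4 + 5·8^3 + 5·8^2 + 5·8 + 3 (base 8). Lift 9: 3487116549. −1: 3487116548.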